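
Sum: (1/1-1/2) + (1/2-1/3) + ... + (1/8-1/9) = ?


Telescoping: adjacent terms cancel.
= 1/1 - 1/9
= 1 - 1/9 = 8/9

Sum = 8/9


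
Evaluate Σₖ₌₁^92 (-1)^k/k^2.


S = -1 + 1/4 - 1/9 + 1/16 - 1/25 + 1/36 - 1/49 + 1/64 ± ...
= -0.8224
(Full series converges to -π²/12 ≈ -0.8225)

S_92 = -0.8224


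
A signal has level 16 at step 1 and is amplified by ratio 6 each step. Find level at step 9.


aₙ = a₁·r^(n-1)
= 16×6^8
= 16×1679616
= 26873856

a_9 = 26873856


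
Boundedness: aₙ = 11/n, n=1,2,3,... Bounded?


a₁ = 11, a₂ = 11/2, a₃ = 11/3, ...
0 < aₙ ≤ 11 for all n ≥ 1
Lower bound: 0, Upper bound: 11
The sequence IS bounded

Bounded (0 < aₙ ≤ 11)


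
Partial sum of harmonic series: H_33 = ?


H_33 = 1/1 + 1/2 + 1/3 + ... + 1/33
= 53676090078349/13127595717600
≈ 4.0888

H_33 = 53676090078349/13127595717600 ≈ 4.0888


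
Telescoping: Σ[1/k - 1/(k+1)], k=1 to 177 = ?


Telescoping: adjacent terms cancel.
= 1/1 - 1/178
= 1 - 1/178 = 177/178

Sum = 177/178


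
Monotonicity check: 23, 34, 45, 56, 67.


Differences: 11, 11, 11, 11
All differences > 0 → strictly INCREASING

Monotonically increasing


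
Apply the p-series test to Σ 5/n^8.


p-series test: Σ c/n^p converges if p > 1, diverges if p ≤ 1 (constant c > 0 doesn't affect convergence).
p = 8
8 > 1 → CONVERGES

Converges (p = 8 > 1)


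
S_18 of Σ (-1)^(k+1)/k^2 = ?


S = 1 - 1/4 + 1/9 - 1/16 + 1/25 - 1/36 + 1/49 - 1/64 ± ...
= 0.821
(Full series converges to +π²/12 ≈ +0.8225)

S_18 = 0.821


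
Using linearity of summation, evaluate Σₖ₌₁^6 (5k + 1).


Σ(5k+1) = 5·Σk + 1·n
= 5·21 + 1·6
= 105 + 6 = 111

Σ = 111


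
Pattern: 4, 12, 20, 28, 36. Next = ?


Pattern: arithmetic (d=8)
Terms: 4, 12, 20, 28, 36
Next term = 44

Next term = 44


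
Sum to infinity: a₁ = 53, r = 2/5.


S∞ = a₁/(1-r) = 53/(1 - 2/5)
= 53/(3/5)
= 265/3

S∞ = 265/3


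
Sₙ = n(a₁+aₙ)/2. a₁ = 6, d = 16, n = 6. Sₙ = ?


aₙ = 6 + (6-1)×16 = 86
Sₙ = n(a₁+aₙ)/2 = 6×(6+86)/2
= 6×92/2 = 276

S_6 = 276


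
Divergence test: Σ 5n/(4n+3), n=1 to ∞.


lim(n→∞) 5n/(4n+3) = 5/4 = 5/4  (divide numerator and denominator by n)
lim aₙ = 5/4 ≠ 0 → series DIVERGES

Diverges (lim aₙ = 5/4 ≠ 0)


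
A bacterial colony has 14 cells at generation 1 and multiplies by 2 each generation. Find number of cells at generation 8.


aₙ = a₁·r^(n-1)
= 14×2^7
= 14×128
= 1792

a_8 = 1792


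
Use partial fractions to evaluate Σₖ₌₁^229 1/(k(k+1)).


1/(k(k+1)) = 1/k - 1/(k+1) (partial fractions)
Telescoping: Σ = 1 - 1/230 = 229/230

Sum = 229/230


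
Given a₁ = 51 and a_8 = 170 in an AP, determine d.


d = (aₙ - a₁)/(n-1)
= (170 - 51)/(8-1)
= 119/7 = 17

d = 17


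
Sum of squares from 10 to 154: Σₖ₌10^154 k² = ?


Σₖ₌10^154 k² = Σₖ₌₁^154 k² − Σₖ₌₁^9 k²
= 154·155·309/6 − 9·10·19/6
= 1229305 − 285 = 1229020

Σk² = 1229020


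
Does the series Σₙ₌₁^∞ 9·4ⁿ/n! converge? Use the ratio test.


aₙ = 9·4^n/n!
a_{n+1}/aₙ = 4^(n+1)/(n+1)! × n!/4^n  (constant 9 cancels)
= 4/(n+1)
L = lim(n→∞) 4/(n+1) = 0
L < 1 → series CONVERGES

Converges (ratio test: L = 0 < 1)


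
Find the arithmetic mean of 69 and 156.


AM = (69 + 156)/2 = 225/2 = 112.5

AM = 112.5


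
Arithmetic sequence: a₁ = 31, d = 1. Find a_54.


aₙ = a₁ + (n-1)d
= 31 + (54-1)×1
= 31 + 53
= 84

a_54 = 84


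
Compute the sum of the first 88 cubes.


n(n+1)/2 = 88×89/2 = 3916
Σk³ = 3916² = 15335056

Σk³ = 15335056


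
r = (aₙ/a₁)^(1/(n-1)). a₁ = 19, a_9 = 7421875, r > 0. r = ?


r^(n-1) = aₙ/a₁
r^8 = 7421875/19 = 390625
r = 390625^(1/8)
= ±5; taking r > 0 gives r = 5

r = 5


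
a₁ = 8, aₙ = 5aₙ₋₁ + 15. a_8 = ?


Computing step by step:
a_1 = 8
a_2 = 55
a_3 = 290
a_4 = 1465
a_5 = 7340
a_6 = 36715
a_7 = 183590
a_8 = 917965


a_8 = 917965


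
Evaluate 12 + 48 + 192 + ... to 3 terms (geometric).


Sₙ = 12×(4^3 - 1)/(4 - 1)
= 12×(64 - 1)/3
= 12×63/3
= 252

S_3 = 252


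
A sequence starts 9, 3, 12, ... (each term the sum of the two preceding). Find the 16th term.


Computing iteratively: 9, 3, 12, 15, 27, 42, 69, 111, 180, 291, 471, 762, ...
a_16 = 5223

a_16 = 5223


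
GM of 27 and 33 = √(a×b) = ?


GM = √(27×33) = √891 = 29.8496

GM = 29.8496


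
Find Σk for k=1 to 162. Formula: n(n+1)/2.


n(n+1)/2 = 162×163/2 = 26406/2 = 13203

Σk = 13203


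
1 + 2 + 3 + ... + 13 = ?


n(n+1)/2 = 13×14/2 = 182/2 = 91

Σk = 91


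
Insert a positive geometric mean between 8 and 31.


GM = √(8×31) = √248 = 15.748

GM = 15.748


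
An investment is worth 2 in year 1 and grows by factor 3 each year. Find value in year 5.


aₙ = a₁·r^(n-1)
= 2×3^4
= 2×81
= 162

a_5 = 162


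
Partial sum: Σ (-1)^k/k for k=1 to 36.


S = -1 + 1/2 - 1/3 + 1/4 - 1/5 + 1/6 - 1/7 + 1/8 ± ...
= -0.6795
(Full series converges to -ln(2) ≈ -0.6931)

S_36 = -0.6795


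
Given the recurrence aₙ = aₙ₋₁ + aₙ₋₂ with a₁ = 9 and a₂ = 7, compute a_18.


Computing iteratively: 9, 7, 16, 23, 39, 62, 101, 163, 264, 427, 691, 1118, ...
a_18 = 20062

a_18 = 20062


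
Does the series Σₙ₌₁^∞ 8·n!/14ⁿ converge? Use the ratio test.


aₙ = 8·n!/14^n
a_{n+1}/aₙ = (n+1)!/14^(n+1) × 14^n/n!  (constant 8 cancels)
= (n+1)/14
L = lim(n→∞) (n+1)/14 = ∞
L > 1 → series DIVERGES

Diverges (ratio test: L = ∞ > 1)


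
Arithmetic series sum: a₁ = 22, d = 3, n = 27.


aₙ = 22 + (27-1)×3 = 100
Sₙ = n(a₁+aₙ)/2 = 27×(22+100)/2
= 27×122/2 = 1647

S_27 = 1647


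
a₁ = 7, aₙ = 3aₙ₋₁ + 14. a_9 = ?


Computing step by step:
a_1 = 7
a_2 = 35
a_3 = 119
a_4 = 371
a_5 = 1127
a_6 = 3395
a_7 = 10199
a_8 = 30611
a_9 = 91847


a_9 = 91847


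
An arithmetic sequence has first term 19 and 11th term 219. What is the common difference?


d = (aₙ - a₁)/(n-1)
= (219 - 19)/(11-1)
= 200/10 = 20

d = 20


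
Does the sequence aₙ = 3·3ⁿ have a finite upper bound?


aₙ = 3·3ⁿ → as n→∞, aₙ→∞ (since base 3 > 1)
No finite upper bound exists
The sequence is UNBOUNDED

Unbounded (aₙ → ∞ as n → ∞)


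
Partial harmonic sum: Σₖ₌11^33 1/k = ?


Σₖ₌11^33 1/k = 1/11 + 1/12 + 1/13 + ... + 1/33
= 15225778970569/13127595717600
≈ 1.1598

Sum = 15225778970569/13127595717600 ≈ 1.1598


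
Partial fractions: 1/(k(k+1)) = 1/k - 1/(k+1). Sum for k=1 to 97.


1/(k(k+1)) = 1/k - 1/(k+1) (partial fractions)
Telescoping: Σ = 1 - 1/98 = 97/98

Sum = 97/98


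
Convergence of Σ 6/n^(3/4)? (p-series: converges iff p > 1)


p-series test: Σ c/n^p converges if p > 1, diverges if p ≤ 1 (constant c > 0 doesn't affect convergence).
p = 3/4
3/4 ≤ 1 → DIVERGES

Diverges (p = 3/4 ≤ 1)


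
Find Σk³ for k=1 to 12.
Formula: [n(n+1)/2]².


n(n+1)/2 = 12×13/2 = 78
Σk³ = 78² = 6084

Σk³ = 6084


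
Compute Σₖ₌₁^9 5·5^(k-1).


Sₙ = 5×(5^9 - 1)/(5 - 1)
= 5×(1953125 - 1)/4
= 5×1953124/4
= 2441405

S_9 = 2441405


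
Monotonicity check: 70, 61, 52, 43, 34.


Differences: -9, -9, -9, -9
All differences < 0 → strictly DECREASING

Monotonically decreasing


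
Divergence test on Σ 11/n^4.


lim(n→∞) 11/n^4 = 0
lim aₙ = 0 → nth-term test is INCONCLUSIVE
(Need other tests; this is actually a convergent p-series with p=4 > 1)

Inconclusive (lim aₙ = 0; need another test)


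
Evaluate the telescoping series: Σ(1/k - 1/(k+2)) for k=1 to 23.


Telescoping with gap 2: two head and two tail terms survive.
= (1 + 1/2) - (1/24 + 1/25)
= 3/2 - 1/24 - 1/25 = 851/600

Sum = 851/600


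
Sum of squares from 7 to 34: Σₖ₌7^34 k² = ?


Σₖ₌7^34 k² = Σₖ₌₁^34 k² − Σₖ₌₁^6 k²
= 34·35·69/6 − 6·7·13/6
= 13685 − 91 = 13594

Σk² = 13594


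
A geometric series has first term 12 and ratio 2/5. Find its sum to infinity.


S∞ = a₁/(1-r) = 12/(1 - 2/5)
= 12/(3/5)
= 20

S∞ = 20


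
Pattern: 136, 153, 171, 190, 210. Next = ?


Pattern: triangular numbers: n(n+1)/2
Terms: 136, 153, 171, 190, 210
Next term = 231

Next term = 231


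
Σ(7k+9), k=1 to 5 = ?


Σ(7k+9) = 7·Σk + 9·n
= 7·15 + 9·5
= 105 + 45 = 150

Σ = 150


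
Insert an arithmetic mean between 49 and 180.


AM = (49 + 180)/2 = 229/2 = 114.5

AM = 114.5


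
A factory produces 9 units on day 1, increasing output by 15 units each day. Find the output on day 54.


aₙ = a₁ + (n-1)d
= 9 + (54-1)×15
= 9 + 795
= 804

a_54 = 804


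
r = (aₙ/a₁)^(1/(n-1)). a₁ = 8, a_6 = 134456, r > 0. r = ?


r^(n-1) = aₙ/a₁
r^5 = 134456/8 = 16807
r = 16807^(1/5)
= 7

r = 7


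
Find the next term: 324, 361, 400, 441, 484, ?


Pattern: perfect squares: n²
Terms: 324, 361, 400, 441, 484
Next term = 529

Next term = 529


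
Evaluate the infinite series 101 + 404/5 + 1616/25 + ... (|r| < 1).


S∞ = a₁/(1-r) = 101/(1 - 4/5)
= 101/(1/5)
= 505

S∞ = 505


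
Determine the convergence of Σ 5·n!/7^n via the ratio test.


aₙ = 5·n!/7^n
a_{n+1}/aₙ = (n+1)!/7^(n+1) × 7^n/n!  (constant 5 cancels)
= (n+1)/7
L = lim(n→∞) (n+1)/7 = ∞
L > 1 → series DIVERGES

Diverges (ratio test: L = ∞ > 1)


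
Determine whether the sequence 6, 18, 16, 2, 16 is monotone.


Differences: 12, -2, -14, 14
Difference at position 1 is +12 (> 0) but position 2 is -2 (< 0) — sequence both rises and falls
→ NOT monotonic

Not monotonic


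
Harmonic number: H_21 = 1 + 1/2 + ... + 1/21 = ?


H_21 = 1/1 + 1/2 + 1/3 + ... + 1/21
= 18858053/5173168
≈ 3.6454

H_21 = 18858053/5173168 ≈ 3.6454


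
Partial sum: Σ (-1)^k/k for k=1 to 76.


S = -1 + 1/2 - 1/3 + 1/4 - 1/5 + 1/6 - 1/7 + 1/8 ± ...
= -0.6866
(Full series converges to -ln(2) ≈ -0.6931)

S_76 = -0.6866


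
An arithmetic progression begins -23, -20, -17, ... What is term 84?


aₙ = a₁ + (n-1)d
= -23 + (84-1)×3
= -23 + 249
= 226

a_84 = 226


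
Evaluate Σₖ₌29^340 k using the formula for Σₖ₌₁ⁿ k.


Σₖ₌29^340 k = Σₖ₌₁^340 k − Σₖ₌₁^28 k
= 340·341/2 − 28·29/2
= 57970 − 406 = 57564

Σk = 57564


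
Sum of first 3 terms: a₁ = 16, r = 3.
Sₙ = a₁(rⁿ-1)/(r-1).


Sₙ = 16×(3^3 - 1)/(3 - 1)
= 16×(27 - 1)/2
= 16×26/2
= 208

S_3 = 208


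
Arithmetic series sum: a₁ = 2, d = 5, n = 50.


aₙ = 2 + (50-1)×5 = 247
Sₙ = n(a₁+aₙ)/2 = 50×(2+247)/2
= 50×249/2 = 6225

S_50 = 6225


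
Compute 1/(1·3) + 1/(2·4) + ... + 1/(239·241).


1/(k(k+2)) = (1/2)·(1/k - 1/(k+2)) (partial fractions)
Telescoping: Σ = (1/2)·(1 + 1/2 - 1/240 - 1/241) = 86279/115680

Sum = 86279/115680


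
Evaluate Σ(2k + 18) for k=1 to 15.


Σ(2k+18) = 2·Σk + 18·n
= 2·120 + 18·15
= 240 + 270 = 510

Σ = 510


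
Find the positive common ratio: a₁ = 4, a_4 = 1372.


r^(n-1) = aₙ/a₁
r^3 = 1372/4 = 343
r = 343^(1/3)
= 7

r = 7


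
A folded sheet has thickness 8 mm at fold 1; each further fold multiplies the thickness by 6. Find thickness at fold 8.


aₙ = a₁·r^(n-1)
= 8×6^7
= 8×279936
= 2239488

a_8 = 2239488


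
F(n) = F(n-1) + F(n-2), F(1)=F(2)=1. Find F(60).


Fibonacci sequence: 1, 1, 2, 3, 5, 8, 13, 21, 34, 55, 89, ...
F(60) = 1548008755920

F(60) = 1548008755920


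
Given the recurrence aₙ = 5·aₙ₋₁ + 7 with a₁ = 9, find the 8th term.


Computing step by step:
a_1 = 9
a_2 = 52
a_3 = 267
a_4 = 1342
a_5 = 6717
a_6 = 33592
a_7 = 167967
a_8 = 839842


a_8 = 839842


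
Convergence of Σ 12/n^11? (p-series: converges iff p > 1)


p-series test: Σ c/n^p converges if p > 1, diverges if p ≤ 1 (constant c > 0 doesn't affect convergence).
p = 11
11 > 1 → CONVERGES

Converges (p = 11 > 1)


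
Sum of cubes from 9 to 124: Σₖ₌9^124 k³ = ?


Σₖ₌9^124 k³ = [124·125/2]² − [8·9/2]²
= 60062500 − 1296 = 60061204

Σk³ = 60061204


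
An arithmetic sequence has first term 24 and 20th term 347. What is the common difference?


d = (aₙ - a₁)/(n-1)
= (347 - 24)/(20-1)
= 323/19 = 17

d = 17


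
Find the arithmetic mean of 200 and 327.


AM = (200 + 327)/2 = 527/2 = 263.5

AM = 263.5


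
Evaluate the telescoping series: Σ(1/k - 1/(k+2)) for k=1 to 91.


Telescoping with gap 2: two head and two tail terms survive.
= (1 + 1/2) - (1/92 + 1/93)
= 3/2 - 1/92 - 1/93 = 12649/8556

Sum = 12649/8556


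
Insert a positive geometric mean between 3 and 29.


GM = √(3×29) = √87 = 9.3274

GM = 9.3274


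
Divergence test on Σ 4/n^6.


lim(n→∞) 4/n^6 = 0
lim aₙ = 0 → nth-term test is INCONCLUSIVE
(Need other tests; this is actually a convergent p-series with p=6 > 1)

Inconclusive (lim aₙ = 0; need another test)


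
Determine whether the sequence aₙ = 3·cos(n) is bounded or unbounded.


For all n, -1 ≤ cos(n) ≤ 1, so -3 ≤ 3·cos(n) ≤ 3
Lower bound: -3, Upper bound: 3
The sequence IS bounded

Bounded (-3 ≤ aₙ ≤ 3)


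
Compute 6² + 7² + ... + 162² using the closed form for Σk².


Σₖ₌6^162 k² = Σₖ₌₁^162 k² − Σₖ₌₁^5 k²
= 162·163·325/6 − 5·6·11/6
= 1430325 − 55 = 1430270

Σk² = 1430270


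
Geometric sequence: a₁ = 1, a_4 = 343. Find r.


r^(n-1) = aₙ/a₁
r^3 = 343/1 = 343
r = 343^(1/3)
= 7

r = 7


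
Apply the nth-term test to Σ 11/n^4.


lim(n→∞) 11/n^4 = 0
lim aₙ = 0 → nth-term test is INCONCLUSIVE
(Need other tests; this is actually a convergent p-series with p=4 > 1)

Inconclusive (lim aₙ = 0; need another test)


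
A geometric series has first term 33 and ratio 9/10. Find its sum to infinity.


S∞ = a₁/(1-r) = 33/(1 - 9/10)
= 33/(1/10)
= 330

S∞ = 330


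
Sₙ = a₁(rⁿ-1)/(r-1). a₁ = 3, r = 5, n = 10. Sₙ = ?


Sₙ = 3×(5^10 - 1)/(5 - 1)
= 3×(9765625 - 1)/4
= 3×9765624/4
= 7324218

S_10 = 7324218


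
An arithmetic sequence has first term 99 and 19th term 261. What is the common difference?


d = (aₙ - a₁)/(n-1)
= (261 - 99)/(19-1)
= 162/18 = 9

d = 9


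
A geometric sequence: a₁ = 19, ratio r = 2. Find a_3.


aₙ = a₁·r^(n-1)
= 19×2^2
= 19×4
= 76

a_3 = 76


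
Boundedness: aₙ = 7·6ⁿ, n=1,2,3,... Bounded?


aₙ = 7·6ⁿ → as n→∞, aₙ→∞ (since base 6 > 1)
No finite upper bound exists
The sequence is UNBOUNDED

Unbounded (aₙ → ∞ as n → ∞)


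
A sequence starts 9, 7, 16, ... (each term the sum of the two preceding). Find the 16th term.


Computing iteratively: 9, 7, 16, 23, 39, 62, 101, 163, 264, 427, 691, 1118, ...
a_16 = 7663

a_16 = 7663


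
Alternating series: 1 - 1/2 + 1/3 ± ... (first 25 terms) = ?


S = 1 - 1/2 + 1/3 - 1/4 + 1/5 - 1/6 + 1/7 - 1/8 ± ...
= 0.7127
(Full series converges to +ln(2) ≈ +0.6931)

S_25 = 0.7127


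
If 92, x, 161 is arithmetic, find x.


AM = (92 + 161)/2 = 253/2 = 126.5

AM = 126.5


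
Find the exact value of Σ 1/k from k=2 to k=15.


Σₖ₌2^15 1/k = 1/2 + 1/3 + 1/4 + ... + 1/15
= 835397/360360
≈ 2.3182

Sum = 835397/360360 ≈ 2.3182


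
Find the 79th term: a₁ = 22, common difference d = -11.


aₙ = a₁ + (n-1)d
= 22 + (79-1)×-11
= 22 - 858
= -836

a_79 = -836


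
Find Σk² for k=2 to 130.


Σₖ₌2^130 k² = Σₖ₌₁^130 k² − Σₖ₌₁^1 k²
= 130·131·261/6 − 1·2·3/6
= 740805 − 1 = 740804

Σk² = 740804


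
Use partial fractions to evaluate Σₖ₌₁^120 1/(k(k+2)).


1/(k(k+2)) = (1/2)·(1/k - 1/(k+2)) (partial fractions)
Telescoping: Σ = (1/2)·(1 + 1/2 - 1/121 - 1/122) = 5475/7381

Sum = 5475/7381


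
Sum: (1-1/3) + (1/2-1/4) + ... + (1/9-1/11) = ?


Telescoping with gap 2: two head and two tail terms survive.
= (1 + 1/2) - (1/10 + 1/11)
= 3/2 - 1/10 - 1/11 = 72/55

Sum = 72/55


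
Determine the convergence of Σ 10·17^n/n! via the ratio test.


aₙ = 10·17^n/n!
a_{n+1}/aₙ = 17^(n+1)/(n+1)! × n!/17^n  (constant 10 cancels)
= 17/(n+1)
L = lim(n→∞) 17/(n+1) = 0
L < 1 → series CONVERGES

Converges (ratio test: L = 0 < 1)


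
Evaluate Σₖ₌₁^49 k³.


n(n+1)/2 = 49×50/2 = 1225
Σk³ = 1225² = 1500625

Σk³ = 1500625


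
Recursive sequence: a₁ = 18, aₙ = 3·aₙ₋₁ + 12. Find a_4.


Computing step by step:
a_1 = 18
a_2 = 66
a_3 = 210
a_4 = 642


a_4 = 642


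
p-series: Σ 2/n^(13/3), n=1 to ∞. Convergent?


p-series test: Σ c/n^p converges if p > 1, diverges if p ≤ 1 (constant c > 0 doesn't affect convergence).
p = 13/3
13/3 > 1 → CONVERGES

Converges (p = 13/3 > 1)


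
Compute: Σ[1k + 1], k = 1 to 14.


Σ(1k+1) = 1·Σk + 1·n
= 1·105 + 1·14
= 105 + 14 = 119

Σ = 119


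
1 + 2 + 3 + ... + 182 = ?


n(n+1)/2 = 182×183/2 = 33306/2 = 16653

Σk = 16653


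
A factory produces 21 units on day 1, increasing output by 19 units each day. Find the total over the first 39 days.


aₙ = 21 + (39-1)×19 = 743
Sₙ = n(a₁+aₙ)/2 = 39×(21+743)/2
= 39×764/2 = 14898

S_39 = 14898


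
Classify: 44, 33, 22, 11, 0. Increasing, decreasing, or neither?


Differences: -11, -11, -11, -11
All differences < 0 → strictly DECREASING

Monotonically decreasing


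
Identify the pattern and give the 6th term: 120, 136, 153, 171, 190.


Pattern: triangular numbers: n(n+1)/2
Terms: 120, 136, 153, 171, 190
Next term = 210

Next term = 210


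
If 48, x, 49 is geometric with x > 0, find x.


GM = √(48×49) = √2352 = 48.4974

GM = 48.4974


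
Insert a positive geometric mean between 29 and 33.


GM = √(29×33) = √957 = 30.9354

GM = 30.9354


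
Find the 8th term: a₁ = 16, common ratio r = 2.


aₙ = a₁·r^(n-1)
= 16×2^7
= 16×128
= 2048

a_8 = 2048


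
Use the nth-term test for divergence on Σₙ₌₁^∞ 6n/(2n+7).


lim(n→∞) 6n/(2n+7) = 6/2 = 3  (divide numerator and denominator by n)
lim aₙ = 3 ≠ 0 → series DIVERGES

Diverges (lim aₙ = 3 ≠ 0)


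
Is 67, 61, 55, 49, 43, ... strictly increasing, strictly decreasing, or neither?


Differences: -6, -6, -6, -6
All differences < 0 → strictly DECREASING

Monotonically decreasing


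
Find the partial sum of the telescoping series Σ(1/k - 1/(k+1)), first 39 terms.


Telescoping: adjacent terms cancel.
= 1/1 - 1/40
= 1 - 1/40 = 39/40

Sum = 39/40


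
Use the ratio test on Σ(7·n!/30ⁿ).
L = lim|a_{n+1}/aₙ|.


aₙ = 7·n!/30^n
a_{n+1}/aₙ = (n+1)!/30^(n+1) × 30^n/n!  (constant 7 cancels)
= (n+1)/30
L = lim(n→∞) (n+1)/30 = ∞
L > 1 → series DIVERGES

Diverges (ratio test: L = ∞ > 1)


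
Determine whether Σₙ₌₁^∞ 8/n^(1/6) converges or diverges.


p-series test: Σ c/n^p converges if p > 1, diverges if p ≤ 1 (constant c > 0 doesn't affect convergence).
p = 1/6
1/6 ≤ 1 → DIVERGES

Diverges (p = 1/6 ≤ 1)


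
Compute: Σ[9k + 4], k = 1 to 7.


Σ(9k+4) = 9·Σk + 4·n
= 9·28 + 4·7
= 252 + 28 = 280

Σ = 280


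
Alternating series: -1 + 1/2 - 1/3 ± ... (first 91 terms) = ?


S = -1 + 1/2 - 1/3 + 1/4 - 1/5 + 1/6 - 1/7 + 1/8 ± ...
= -0.6986
(Full series converges to -ln(2) ≈ -0.6931)

S_91 = -0.6986


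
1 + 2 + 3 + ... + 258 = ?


n(n+1)/2 = 258×259/2 = 66822/2 = 33411

Σk = 33411


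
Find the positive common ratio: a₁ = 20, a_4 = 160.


r^(n-1) = aₙ/a₁
r^3 = 160/20 = 8
r = 8^(1/3)
= 2

r = 2


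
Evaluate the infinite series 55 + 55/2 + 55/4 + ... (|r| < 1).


S∞ = a₁/(1-r) = 55/(1 - 1/2)
= 55/(1/2)
= 110

S∞ = 110


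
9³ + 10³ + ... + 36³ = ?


Σₖ₌9^36 k³ = [36·37/2]² − [8·9/2]²
= 443556 − 1296 = 442260

Σk³ = 442260


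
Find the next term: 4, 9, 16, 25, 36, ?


Pattern: perfect squares: n²
Terms: 4, 9, 16, 25, 36
Next term = 49

Next term = 49


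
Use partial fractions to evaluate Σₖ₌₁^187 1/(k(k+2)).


1/(k(k+2)) = (1/2)·(1/k - 1/(k+2)) (partial fractions)
Telescoping: Σ = (1/2)·(1 + 1/2 - 1/188 - 1/189) = 52921/71064

Sum = 52921/71064


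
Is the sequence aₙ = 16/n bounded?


a₁ = 16, a₂ = 16/2, a₃ = 16/3, ...
0 < aₙ ≤ 16 for all n ≥ 1
Lower bound: 0, Upper bound: 16
The sequence IS bounded

Bounded (0 < aₙ ≤ 16)


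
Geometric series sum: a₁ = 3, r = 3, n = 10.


Sₙ = 3×(3^10 - 1)/(3 - 1)
= 3×(59049 - 1)/2
= 3×59048/2
= 88572

S_10 = 88572


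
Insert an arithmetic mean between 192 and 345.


AM = (192 + 345)/2 = 537/2 = 268.5

AM = 268.5


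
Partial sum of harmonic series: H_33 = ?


H_33 = 1/1 + 1/2 + 1/3 + ... + 1/33
= 53676090078349/13127595717600
≈ 4.0888

H_33 = 53676090078349/13127595717600 ≈ 4.0888


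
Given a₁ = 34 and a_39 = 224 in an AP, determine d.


d = (aₙ - a₁)/(n-1)
= (224 - 34)/(39-1)
= 190/38 = 5

d = 5


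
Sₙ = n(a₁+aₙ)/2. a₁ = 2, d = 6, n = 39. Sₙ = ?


aₙ = 2 + (39-1)×6 = 230
Sₙ = n(a₁+aₙ)/2 = 39×(2+230)/2
= 39×232/2 = 4524

S_39 = 4524


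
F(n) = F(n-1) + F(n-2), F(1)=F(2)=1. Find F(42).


Fibonacci sequence: 1, 1, 2, 3, 5, 8, 13, 21, 34, 55, 89, ...
F(42) = 267914296

F(42) = 267914296


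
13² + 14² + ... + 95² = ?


Σₖ₌13^95 k² = Σₖ₌₁^95 k² − Σₖ₌₁^12 k²
= 95·96·191/6 − 12·13·25/6
= 290320 − 650 = 289670

Σk² = 289670


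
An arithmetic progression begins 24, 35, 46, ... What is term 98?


aₙ = a₁ + (n-1)d
= 24 + (98-1)×11
= 24 + 1067
= 1091

a_98 = 1091


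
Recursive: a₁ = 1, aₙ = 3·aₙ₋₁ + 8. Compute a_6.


Computing step by step:
a_1 = 1
a_2 = 11
a_3 = 41
a_4 = 131
a_5 = 401
a_6 = 1211


a_6 = 1211


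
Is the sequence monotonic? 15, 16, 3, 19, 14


Differences: 1, -13, 16, -5
Difference at position 1 is +1 (> 0) but position 2 is -13 (< 0) — sequence both rises and falls
→ NOT monotonic

Not monotonic


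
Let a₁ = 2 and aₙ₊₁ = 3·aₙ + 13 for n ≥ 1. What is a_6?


Computing step by step:
a_1 = 2
a_2 = 19
a_3 = 70
a_4 = 223
a_5 = 682
a_6 = 2059


a_6 = 2059


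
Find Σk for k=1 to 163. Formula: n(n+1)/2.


n(n+1)/2 = 163×164/2 = 26732/2 = 13366

Σk = 13366


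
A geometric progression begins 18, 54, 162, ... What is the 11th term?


aₙ = a₁·r^(n-1)
= 18×3^10
= 18×59049
= 1062882

a_11 = 1062882


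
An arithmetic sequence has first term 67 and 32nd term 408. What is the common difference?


d = (aₙ - a₁)/(n-1)
= (408 - 67)/(32-1)
= 341/31 = 11

d = 11


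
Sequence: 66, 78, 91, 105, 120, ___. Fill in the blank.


Pattern: triangular numbers: n(n+1)/2
Terms: 66, 78, 91, 105, 120
Next term = 136

Next term = 136


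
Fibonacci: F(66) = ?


Fibonacci sequence: 1, 1, 2, 3, 5, 8, 13, 21, 34, 55, 89, ...
F(66) = 27777890035288

F(66) = 27777890035288


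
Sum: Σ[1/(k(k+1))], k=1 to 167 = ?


1/(k(k+1)) = 1/k - 1/(k+1) (partial fractions)
Telescoping: Σ = 1 - 1/168 = 167/168

Sum = 167/168


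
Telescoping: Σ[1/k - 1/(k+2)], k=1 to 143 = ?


Telescoping with gap 2: two head and two tail terms survive.
= (1 + 1/2) - (1/144 + 1/145)
= 3/2 - 1/144 - 1/145 = 31031/20880

Sum = 31031/20880


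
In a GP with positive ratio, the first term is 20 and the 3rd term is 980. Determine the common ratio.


r^(n-1) = aₙ/a₁
r^2 = 980/20 = 49
r = 49^(1/2)
= ±7; taking r > 0 gives r = 7

r = 7


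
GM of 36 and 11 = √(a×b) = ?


GM = √(36×11) = √396 = 19.8997

GM = 19.8997


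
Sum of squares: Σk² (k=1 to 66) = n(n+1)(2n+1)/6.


n = 66
n(n+1)(2n+1)/6 = 66×67×133/6
= 588126/6 = 98021

Σk² = 98021


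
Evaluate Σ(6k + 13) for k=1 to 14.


Σ(6k+13) = 6·Σk + 13·n
= 6·105 + 13·14
= 630 + 182 = 812

Σ = 812


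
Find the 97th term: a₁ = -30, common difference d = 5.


aₙ = a₁ + (n-1)d
= -30 + (97-1)×5
= -30 + 480
= 450

a_97 = 450


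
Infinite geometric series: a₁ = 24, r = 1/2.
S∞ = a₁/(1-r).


S∞ = a₁/(1-r) = 24/(1 - 1/2)
= 24/(1/2)
= 48

S∞ = 48


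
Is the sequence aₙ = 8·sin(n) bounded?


For all n, -1 ≤ sin(n) ≤ 1, so -8 ≤ 8·sin(n) ≤ 8
Lower bound: -8, Upper bound: 8
The sequence IS bounded

Bounded (-8 ≤ aₙ ≤ 8)


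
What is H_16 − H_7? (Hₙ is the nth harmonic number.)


Σₖ₌8^16 1/k = 1/8 + 1/9 + 1/10 + 1/11 + 1/12 + 1/13 + 1/14 + 1/15 + 1/16
= 113567/144144
≈ 0.7879

Sum = 113567/144144 ≈ 0.7879


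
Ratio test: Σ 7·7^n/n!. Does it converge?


aₙ = 7·7^n/n!
a_{n+1}/aₙ = 7^(n+1)/(n+1)! × n!/7^n  (constant 7 cancels)
= 7/(n+1)
L = lim(n→∞) 7/(n+1) = 0
L < 1 → series CONVERGES

Converges (ratio test: L = 0 < 1)


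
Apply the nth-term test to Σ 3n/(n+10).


lim(n→∞) 3n/(n+10) = 3/1 = 3  (divide numerator and denominator by n)
lim aₙ = 3 ≠ 0 → series DIVERGES

Diverges (lim aₙ = 3 ≠ 0)


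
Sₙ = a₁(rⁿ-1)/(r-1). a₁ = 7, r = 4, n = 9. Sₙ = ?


Sₙ = 7×(4^9 - 1)/(4 - 1)
= 7×(262144 - 1)/3
= 7×262143/3
= 611667

S_9 = 611667


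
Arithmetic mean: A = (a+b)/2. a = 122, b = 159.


AM = (122 + 159)/2 = 281/2 = 140.5

AM = 140.5


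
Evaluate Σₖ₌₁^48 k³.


n(n+1)/2 = 48×49/2 = 1176
Σk³ = 1176² = 1382976

Σk³ = 1382976


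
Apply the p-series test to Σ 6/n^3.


p-series test: Σ c/n^p converges if p > 1, diverges if p ≤ 1 (constant c > 0 doesn't affect convergence).
p = 3
3 > 1 → CONVERGES

Converges (p = 3 > 1)


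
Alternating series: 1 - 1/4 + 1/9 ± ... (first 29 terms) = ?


S = 1 - 1/4 + 1/9 - 1/16 + 1/25 - 1/36 + 1/49 - 1/64 ± ...
= 0.823
(Full series converges to +π²/12 ≈ +0.8225)

S_29 = 0.823


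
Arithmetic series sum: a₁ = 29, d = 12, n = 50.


aₙ = 29 + (50-1)×12 = 617
Sₙ = n(a₁+aₙ)/2 = 50×(29+617)/2
= 50×646/2 = 16150

S_50 = 16150


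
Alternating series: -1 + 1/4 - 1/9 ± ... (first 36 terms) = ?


S = -1 + 1/4 - 1/9 + 1/16 - 1/25 + 1/36 - 1/49 + 1/64 ± ...
= -0.8221
(Full series converges to -π²/12 ≈ -0.8225)

S_36 = -0.8221


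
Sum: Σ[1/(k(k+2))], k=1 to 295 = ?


1/(k(k+2)) = (1/2)·(1/k - 1/(k+2)) (partial fractions)
Telescoping: Σ = (1/2)·(1 + 1/2 - 1/296 - 1/297) = 131275/175824

Sum = 131275/175824


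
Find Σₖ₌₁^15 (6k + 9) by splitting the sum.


Σ(6k+9) = 6·Σk + 9·n
= 6·120 + 9·15
= 720 + 135 = 855

Σ = 855


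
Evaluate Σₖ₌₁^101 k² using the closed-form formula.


n = 101
n(n+1)(2n+1)/6 = 101×102×203/6
= 2091306/6 = 348551

Σk² = 348551


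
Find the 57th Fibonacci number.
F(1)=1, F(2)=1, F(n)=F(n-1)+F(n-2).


Fibonacci sequence: 1, 1, 2, 3, 5, 8, 13, 21, 34, 55, 89, ...
F(57) = 365435296162

F(57) = 365435296162


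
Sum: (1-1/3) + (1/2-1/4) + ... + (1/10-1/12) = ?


Telescoping with gap 2: two head and two tail terms survive.
= (1 + 1/2) - (1/11 + 1/12)
= 3/2 - 1/11 - 1/12 = 175/132

Sum = 175/132


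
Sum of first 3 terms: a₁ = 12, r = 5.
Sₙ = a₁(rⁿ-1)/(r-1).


Sₙ = 12×(5^3 - 1)/(5 - 1)
= 12×(125 - 1)/4
= 12×124/4
= 372

S_3 = 372


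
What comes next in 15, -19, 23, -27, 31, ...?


Pattern: alternating sign, magnitude arithmetic (d=4)
Terms: 15, -19, 23, -27, 31
Next term = -35

Next term = -35


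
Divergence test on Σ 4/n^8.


lim(n→∞) 4/n^8 = 0
lim aₙ = 0 → nth-term test is INCONCLUSIVE
(Need other tests; this is actually a convergent p-series with p=8 > 1)

Inconclusive (lim aₙ = 0; need another test)


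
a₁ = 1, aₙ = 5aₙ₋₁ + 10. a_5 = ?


Computing step by step:
a_1 = 1
a_2 = 15
a_3 = 85
a_4 = 435
a_5 = 2185


a_5 = 2185


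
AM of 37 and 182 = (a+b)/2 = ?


AM = (37 + 182)/2 = 219/2 = 109.5

AM = 109.5


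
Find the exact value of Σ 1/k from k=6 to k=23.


Σₖ₌6^23 1/k = 1/6 + 1/7 + 1/8 + ... + 1/23
= 2589587393/1784742960
≈ 1.451

Sum = 2589587393/1784742960 ≈ 1.451


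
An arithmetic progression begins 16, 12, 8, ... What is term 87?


aₙ = a₁ + (n-1)d
= 16 + (87-1)×-4
= 16 - 344
= -328

a_87 = -328


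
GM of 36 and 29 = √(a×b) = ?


GM = √(36×29) = √1044 = 32.311

GM = 32.311


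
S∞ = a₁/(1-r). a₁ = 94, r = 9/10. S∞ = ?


S∞ = a₁/(1-r) = 94/(1 - 9/10)
= 94/(1/10)
= 940

S∞ = 940


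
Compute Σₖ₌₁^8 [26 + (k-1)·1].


aₙ = 26 + (8-1)×1 = 33
Sₙ = n(a₁+aₙ)/2 = 8×(26+33)/2
= 8×59/2 = 236

S_8 = 236


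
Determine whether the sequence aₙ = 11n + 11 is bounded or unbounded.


aₙ = 11n + 11 → as n→∞, aₙ→∞
No finite upper bound exists
The sequence is UNBOUNDED

Unbounded (aₙ → ∞ as n → ∞)


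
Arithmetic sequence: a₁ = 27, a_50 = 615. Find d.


d = (aₙ - a₁)/(n-1)
= (615 - 27)/(50-1)
= 588/49 = 12

d = 12


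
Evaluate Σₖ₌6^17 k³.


Σₖ₌6^17 k³ = [17·18/2]² − [5·6/2]²
= 23409 − 225 = 23184

Σk³ = 23184


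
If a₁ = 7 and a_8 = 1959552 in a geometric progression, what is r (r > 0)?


r^(n-1) = aₙ/a₁
r^7 = 1959552/7 = 279936
r = 279936^(1/7)
= 6

r = 6


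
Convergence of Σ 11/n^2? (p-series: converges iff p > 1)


p-series test: Σ c/n^p converges if p > 1, diverges if p ≤ 1 (constant c > 0 doesn't affect convergence).
p = 2
2 > 1 → CONVERGES

Converges (p = 2 > 1)


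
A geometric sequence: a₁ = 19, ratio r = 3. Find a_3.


aₙ = a₁·r^(n-1)
= 19×3^2
= 19×9
= 171

a_3 = 171


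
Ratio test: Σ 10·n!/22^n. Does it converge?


aₙ = 10·n!/22^n
a_{n+1}/aₙ = (n+1)!/22^(n+1) × 22^n/n!  (constant 10 cancels)
= (n+1)/22
L = lim(n→∞) (n+1)/22 = ∞
L > 1 → series DIVERGES

Diverges (ratio test: L = ∞ > 1)


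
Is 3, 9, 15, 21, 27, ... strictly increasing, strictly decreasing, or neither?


Differences: 6, 6, 6, 6
All differences > 0 → strictly INCREASING

Monotonically increasing


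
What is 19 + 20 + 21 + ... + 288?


Σₖ₌19^288 k = Σₖ₌₁^288 k − Σₖ₌₁^18 k
= 288·289/2 − 18·19/2
= 41616 − 171 = 41445

Σk = 41445


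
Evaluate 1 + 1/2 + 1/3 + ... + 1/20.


H_20 = 1/1 + 1/2 + 1/3 + ... + 1/20
= 55835135/15519504
≈ 3.5977

H_20 = 55835135/15519504 ≈ 3.5977


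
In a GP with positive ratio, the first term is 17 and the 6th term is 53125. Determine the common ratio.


r^(n-1) = aₙ/a₁
r^5 = 53125/17 = 3125
r = 3125^(1/5)
= 5

r = 5


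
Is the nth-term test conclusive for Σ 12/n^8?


lim(n→∞) 12/n^8 = 0
lim aₙ = 0 → nth-term test is INCONCLUSIVE
(Need other tests; this is actually a convergent p-series with p=8 > 1)

Inconclusive (lim aₙ = 0; need another test)


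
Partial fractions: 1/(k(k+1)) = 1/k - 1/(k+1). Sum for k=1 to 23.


1/(k(k+1)) = 1/k - 1/(k+1) (partial fractions)
Telescoping: Σ = 1 - 1/24 = 23/24

Sum = 23/24


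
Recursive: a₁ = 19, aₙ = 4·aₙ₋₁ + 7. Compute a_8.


Computing step by step:
a_1 = 19
a_2 = 83
a_3 = 339
a_4 = 1363
a_5 = 5459
a_6 = 21843
a_7 = 87379
a_8 = 349523


a_8 = 349523


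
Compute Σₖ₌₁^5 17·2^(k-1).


Sₙ = 17×(2^5 - 1)/(2 - 1)
= 17×(32 - 1)/1
= 17×31/1
= 527

S_5 = 527


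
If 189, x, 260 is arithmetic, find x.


AM = (189 + 260)/2 = 449/2 = 224.5

AM = 224.5


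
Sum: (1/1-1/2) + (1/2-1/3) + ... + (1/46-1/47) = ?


Telescoping: adjacent terms cancel.
= 1/1 - 1/47
= 1 - 1/47 = 46/47

Sum = 46/47


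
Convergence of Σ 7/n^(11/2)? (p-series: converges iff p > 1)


p-series test: Σ c/n^p converges if p > 1, diverges if p ≤ 1 (constant c > 0 doesn't affect convergence).
p = 11/2
11/2 > 1 → CONVERGES

Converges (p = 11/2 > 1)


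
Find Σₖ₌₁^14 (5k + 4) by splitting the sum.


Σ(5k+4) = 5·Σk + 4·n
= 5·105 + 4·14
= 525 + 56 = 581

Σ = 581


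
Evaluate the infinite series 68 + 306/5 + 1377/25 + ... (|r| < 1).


S∞ = a₁/(1-r) = 68/(1 - 9/10)
= 68/(1/10)
= 680

S∞ = 680


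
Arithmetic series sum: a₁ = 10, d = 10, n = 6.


aₙ = 10 + (6-1)×10 = 60
Sₙ = n(a₁+aₙ)/2 = 6×(10+60)/2
= 6×70/2 = 210

S_6 = 210


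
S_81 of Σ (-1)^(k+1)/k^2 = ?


S = 1 - 1/4 + 1/9 - 1/16 + 1/25 - 1/36 + 1/49 - 1/64 ± ...
= 0.8225
(Full series converges to +π²/12 ≈ +0.8225)

S_81 = 0.8225


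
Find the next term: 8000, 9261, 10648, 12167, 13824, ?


Pattern: perfect cubes: n³
Terms: 8000, 9261, 10648, 12167, 13824
Next term = 15625

Next term = 15625


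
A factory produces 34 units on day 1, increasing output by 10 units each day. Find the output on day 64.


aₙ = a₁ + (n-1)d
= 34 + (64-1)×10
= 34 + 630
= 664

a_64 = 664


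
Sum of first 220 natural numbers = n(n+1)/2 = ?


n(n+1)/2 = 220×221/2 = 48620/2 = 24310

Σk = 24310


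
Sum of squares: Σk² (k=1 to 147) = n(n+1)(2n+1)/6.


n = 147
n(n+1)(2n+1)/6 = 147×148×295/6
= 6418020/6 = 1069670

Σk² = 1069670


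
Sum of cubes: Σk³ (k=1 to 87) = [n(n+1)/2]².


n(n+1)/2 = 87×88/2 = 3828
Σk³ = 3828² = 14653584

Σk³ = 14653584


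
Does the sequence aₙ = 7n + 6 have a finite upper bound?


aₙ = 7n + 6 → as n→∞, aₙ→∞
No finite upper bound exists
The sequence is UNBOUNDED

Unbounded (aₙ → ∞ as n → ∞)


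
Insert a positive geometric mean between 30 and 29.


GM = √(30×29) = √870 = 29.4958

GM = 29.4958


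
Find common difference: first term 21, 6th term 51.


d = (aₙ - a₁)/(n-1)
= (51 - 21)/(6-1)
= 30/5 = 6

d = 6


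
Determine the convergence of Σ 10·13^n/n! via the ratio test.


aₙ = 10·13^n/n!
a_{n+1}/aₙ = 13^(n+1)/(n+1)! × n!/13^n  (constant 10 cancels)
= 13/(n+1)
L = lim(n→∞) 13/(n+1) = 0
L < 1 → series CONVERGES

Converges (ratio test: L = 0 < 1)


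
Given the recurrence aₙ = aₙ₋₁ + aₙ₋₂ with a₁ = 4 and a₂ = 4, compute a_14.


Computing iteratively: 4, 4, 8, 12, 20, 32, 52, 84, 136, 220, 356, 576, ...
a_14 = 1508

a_14 = 1508


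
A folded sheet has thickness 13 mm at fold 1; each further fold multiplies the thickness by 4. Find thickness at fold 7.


aₙ = a₁·r^(n-1)
= 13×4^6
= 13×4096
= 53248

a_7 = 53248


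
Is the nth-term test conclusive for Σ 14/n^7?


lim(n→∞) 14/n^7 = 0
lim aₙ = 0 → nth-term test is INCONCLUSIVE
(Need other tests; this is actually a convergent p-series with p=7 > 1)

Inconclusive (lim aₙ = 0; need another test)


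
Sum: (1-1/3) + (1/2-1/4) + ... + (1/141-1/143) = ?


Telescoping with gap 2: two head and two tail terms survive.
= (1 + 1/2) - (1/142 + 1/143)
= 3/2 - 1/142 - 1/143 = 15087/10153

Sum = 15087/10153


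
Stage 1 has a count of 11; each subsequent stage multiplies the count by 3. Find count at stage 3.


aₙ = a₁·r^(n-1)
= 11×3^2
= 11×9
= 99

a_3 = 99


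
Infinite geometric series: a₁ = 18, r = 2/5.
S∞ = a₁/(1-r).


S∞ = a₁/(1-r) = 18/(1 - 2/5)
= 18/(3/5)
= 30

S∞ = 30


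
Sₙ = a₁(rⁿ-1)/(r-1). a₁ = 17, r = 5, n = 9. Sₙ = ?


Sₙ = 17×(5^9 - 1)/(5 - 1)
= 17×(1953125 - 1)/4
= 17×1953124/4
= 8300777

S_9 = 8300777


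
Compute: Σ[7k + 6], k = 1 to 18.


Σ(7k+6) = 7·Σk + 6·n
= 7·171 + 6·18
= 1197 + 108 = 1305

Σ = 1305


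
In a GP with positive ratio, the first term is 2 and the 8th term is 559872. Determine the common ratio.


r^(n-1) = aₙ/a₁
r^7 = 559872/2 = 279936
r = 279936^(1/7)
= 6

r = 6


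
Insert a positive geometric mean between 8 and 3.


GM = √(8×3) = √24 = 4.899

GM = 4.899


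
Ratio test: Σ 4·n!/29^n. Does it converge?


aₙ = 4·n!/29^n
a_{n+1}/aₙ = (n+1)!/29^(n+1) × 29^n/n!  (constant 4 cancels)
= (n+1)/29
L = lim(n→∞) (n+1)/29 = ∞
L > 1 → series DIVERGES

Diverges (ratio test: L = ∞ > 1)


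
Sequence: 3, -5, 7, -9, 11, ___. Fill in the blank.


Pattern: alternating sign, magnitude arithmetic (d=2)
Terms: 3, -5, 7, -9, 11
Next term = -13

Next term = -13


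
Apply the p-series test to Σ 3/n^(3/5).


p-series test: Σ c/n^p converges if p > 1, diverges if p ≤ 1 (constant c > 0 doesn't affect convergence).
p = 3/5
3/5 ≤ 1 → DIVERGES

Diverges (p = 3/5 ≤ 1)


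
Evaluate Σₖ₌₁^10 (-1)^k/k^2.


S = -1 + 1/4 - 1/9 + 1/16 - 1/25 + 1/36 - 1/49 + 1/64 ± ...
= -0.818
(Full series converges to -π²/12 ≈ -0.8225)

S_10 = -0.818


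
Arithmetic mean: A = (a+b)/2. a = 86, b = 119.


AM = (86 + 119)/2 = 205/2 = 102.5

AM = 102.5


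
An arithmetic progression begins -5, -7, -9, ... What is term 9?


aₙ = a₁ + (n-1)d
= -5 + (9-1)×-2
= -5 - 16
= -21

a_9 = -21


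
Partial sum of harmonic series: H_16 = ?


H_16 = 1/1 + 1/2 + 1/3 + ... + 1/16
= 2436559/720720
≈ 3.3807

H_16 = 2436559/720720 ≈ 3.3807


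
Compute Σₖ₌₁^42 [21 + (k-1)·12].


aₙ = 21 + (42-1)×12 = 513
Sₙ = n(a₁+aₙ)/2 = 42×(21+513)/2
= 42×534/2 = 11214

S_42 = 11214


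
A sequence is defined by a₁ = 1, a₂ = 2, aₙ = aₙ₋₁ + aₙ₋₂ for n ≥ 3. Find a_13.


Computing iteratively: 1, 2, 3, 5, 8, 13, 21, 34, 55, 89, 144, 233, ...
a_13 = 377

a_13 = 377


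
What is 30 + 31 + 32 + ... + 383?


Σₖ₌30^383 k = Σₖ₌₁^383 k − Σₖ₌₁^29 k
= 383·384/2 − 29·30/2
= 73536 − 435 = 73101

Σk = 73101


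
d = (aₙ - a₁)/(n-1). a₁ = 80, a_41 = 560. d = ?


d = (aₙ - a₁)/(n-1)
= (560 - 80)/(41-1)
= 480/40 = 12

d = 12


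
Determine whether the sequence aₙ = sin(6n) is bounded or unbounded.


For all n, -1 ≤ sin(6n) ≤ 1, so -1 ≤ sin(6n) ≤ 1
Lower bound: -1, Upper bound: 1
The sequence IS bounded

Bounded (-1 ≤ aₙ ≤ 1)


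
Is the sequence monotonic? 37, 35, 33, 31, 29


Differences: -2, -2, -2, -2
All differences < 0 → strictly DECREASING

Monotonically decreasing


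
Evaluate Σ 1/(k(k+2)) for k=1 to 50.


1/(k(k+2)) = (1/2)·(1/k - 1/(k+2)) (partial fractions)
Telescoping: Σ = (1/2)·(1 + 1/2 - 1/51 - 1/52) = 3875/5304

Sum = 3875/5304


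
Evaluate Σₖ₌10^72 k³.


Σₖ₌10^72 k³ = [72·73/2]² − [9·10/2]²
= 6906384 − 2025 = 6904359

Σk³ = 6904359


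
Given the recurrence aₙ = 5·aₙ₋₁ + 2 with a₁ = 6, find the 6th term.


Computing step by step:
a_1 = 6
a_2 = 32
a_3 = 162
a_4 = 812
a_5 = 4062
a_6 = 20312


a_6 = 20312


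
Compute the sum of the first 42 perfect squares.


n = 42
n(n+1)(2n+1)/6 = 42×43×85/6
= 153510/6 = 25585

Σk² = 25585


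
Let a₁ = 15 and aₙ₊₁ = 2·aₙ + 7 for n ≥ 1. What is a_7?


Computing step by step:
a_1 = 15
a_2 = 37
a_3 = 81
a_4 = 169
a_5 = 345
a_6 = 697
a_7 = 1401


a_7 = 1401


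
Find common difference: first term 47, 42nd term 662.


d = (aₙ - a₁)/(n-1)
= (662 - 47)/(42-1)
= 615/41 = 15

d = 15


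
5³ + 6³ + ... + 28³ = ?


Σₖ₌5^28 k³ = [28·29/2]² − [4·5/2]²
= 164836 − 100 = 164736

Σk³ = 164736


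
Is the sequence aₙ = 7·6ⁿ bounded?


aₙ = 7·6ⁿ → as n→∞, aₙ→∞ (since base 6 > 1)
No finite upper bound exists
The sequence is UNBOUNDED

Unbounded (aₙ → ∞ as n → ∞)


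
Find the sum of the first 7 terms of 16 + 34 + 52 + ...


aₙ = 16 + (7-1)×18 = 124
Sₙ = n(a₁+aₙ)/2 = 7×(16+124)/2
= 7×140/2 = 490

S_7 = 490


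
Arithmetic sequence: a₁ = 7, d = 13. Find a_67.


aₙ = a₁ + (n-1)d
= 7 + (67-1)×13
= 7 + 858
= 865

a_67 = 865


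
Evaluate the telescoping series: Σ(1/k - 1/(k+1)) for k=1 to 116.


Telescoping: adjacent terms cancel.
= 1/1 - 1/117
= 1 - 1/117 = 116/117

Sum = 116/117
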